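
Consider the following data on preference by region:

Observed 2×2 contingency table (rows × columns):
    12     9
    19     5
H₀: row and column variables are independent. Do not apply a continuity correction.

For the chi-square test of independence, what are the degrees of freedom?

df = (r−1)(c−1) = (2−1)·(2−1) = 1

degrees of freedom = 1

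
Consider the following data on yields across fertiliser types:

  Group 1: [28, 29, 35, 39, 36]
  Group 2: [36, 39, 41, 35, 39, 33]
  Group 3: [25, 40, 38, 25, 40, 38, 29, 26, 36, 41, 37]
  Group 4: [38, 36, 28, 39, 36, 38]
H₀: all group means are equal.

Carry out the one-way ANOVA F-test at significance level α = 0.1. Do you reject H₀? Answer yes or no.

Group means [33.40, 37.17, 34.09, 35.83], grand mean 35.000
SSB = Σnᵢ(x̄ᵢ−x̄)² = 54.224; SSW = ΣΣ(x−x̄ᵢ)² = 631.776
MSB = 54.224/3 = 18.0747; MSW = 631.776/24 = 26.3240
F = MSB/MSW = 0.6866
df = (3, 24)
p-value (upper-tail) = 0.56900
At α=0.1: p ≥ α → fail to reject H₀

reject H₀: no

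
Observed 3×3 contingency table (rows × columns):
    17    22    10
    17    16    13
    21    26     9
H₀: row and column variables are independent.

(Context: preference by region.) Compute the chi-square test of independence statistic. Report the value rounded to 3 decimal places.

test statistic = 2.770

Row totals [49, 46, 56], col totals [55, 64, 32], n=151
χ² = (17−17.85)²/17.85 + (22−20.77)²/20.77 + (10−10.38)²/10.38 + (17−16.75)²/16.75 + (16−19.50)²/19.50 + (13−9.75)²/9.75 + (21−20.40)²/20.40 + (26−23.74)²/23.74 + (9−11.87)²/11.87 = 2.7697
df = 4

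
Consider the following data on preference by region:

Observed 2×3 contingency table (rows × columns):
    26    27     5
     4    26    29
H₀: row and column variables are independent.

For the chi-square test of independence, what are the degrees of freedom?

df = (r−1)(c−1) = (2−1)·(3−1) = 2

degrees of freedom = 2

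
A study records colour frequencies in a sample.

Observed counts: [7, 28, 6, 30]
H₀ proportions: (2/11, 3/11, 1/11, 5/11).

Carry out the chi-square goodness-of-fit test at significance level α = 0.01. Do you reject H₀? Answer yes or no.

n = 71; E_i = n·p_i = [12.91, 19.36, 6.45, 32.27]
χ² = (7−12.91)²/12.91 + (28−19.36)²/19.36 + (6−6.45)²/6.45 + (30−32.27)²/32.27 = 6.7488
df = 3
p-value (upper-tail) = 0.08035
At α=0.01: p ≥ α → fail to reject H₀

reject H₀: no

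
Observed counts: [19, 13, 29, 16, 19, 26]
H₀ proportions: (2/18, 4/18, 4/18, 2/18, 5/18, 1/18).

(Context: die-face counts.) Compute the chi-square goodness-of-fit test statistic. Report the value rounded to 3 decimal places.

n = 122; E_i = n·p_i = [13.56, 27.11, 27.11, 13.56, 33.89, 6.78]
χ² = (19−13.56)²/13.56 + (13−27.11)²/27.11 + (29−27.11)²/27.11 + (16−13.56)²/13.56 + (19−33.89)²/33.89 + (26−6.78)²/6.78 = 71.1607
df = 5

test statistic = 71.161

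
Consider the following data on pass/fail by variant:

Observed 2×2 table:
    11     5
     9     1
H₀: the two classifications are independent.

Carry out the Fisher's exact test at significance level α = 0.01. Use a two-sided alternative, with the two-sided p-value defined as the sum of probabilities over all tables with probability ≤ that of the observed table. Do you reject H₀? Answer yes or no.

reject H₀: no

Margins: r₁=16, r₂=10, c₁=20, c₂=6, n=26
p_obs = C(16,11)·C(10,9)/C(26,20); sum pmf over tables with pmf ≤ p_obs
p-value (two-sided) = 0.35239
At α=0.01: p ≥ α → fail to reject H₀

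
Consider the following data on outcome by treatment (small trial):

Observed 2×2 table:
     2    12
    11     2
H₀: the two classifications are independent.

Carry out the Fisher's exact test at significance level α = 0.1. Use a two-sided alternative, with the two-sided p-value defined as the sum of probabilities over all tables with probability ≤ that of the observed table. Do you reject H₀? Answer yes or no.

Margins: r₁=14, r₂=13, c₁=13, c₂=14, n=27
p_obs = C(14,2)·C(13,11)/C(27,13); sum pmf over tables with pmf ≤ p_obs
p-value (two-sided) = 0.00042
At α=0.1: p < α → reject H₀

reject H₀: yes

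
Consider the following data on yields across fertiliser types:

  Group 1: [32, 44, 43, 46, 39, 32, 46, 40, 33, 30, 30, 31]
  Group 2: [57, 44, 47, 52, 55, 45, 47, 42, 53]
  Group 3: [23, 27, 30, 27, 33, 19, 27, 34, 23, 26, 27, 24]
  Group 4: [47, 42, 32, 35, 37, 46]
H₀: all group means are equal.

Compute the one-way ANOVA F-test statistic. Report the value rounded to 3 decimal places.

Group means [37.17, 49.11, 26.67, 39.83], grand mean 37.103
SSB = Σnᵢ(x̄ᵢ−x̄)² = 2649.534; SSW = ΣΣ(x−x̄ᵢ)² = 1068.056
MSB = 2649.534/3 = 883.1781; MSW = 1068.056/35 = 30.5159
F = MSB/MSW = 28.9416
df = (3, 35)

test statistic = 28.942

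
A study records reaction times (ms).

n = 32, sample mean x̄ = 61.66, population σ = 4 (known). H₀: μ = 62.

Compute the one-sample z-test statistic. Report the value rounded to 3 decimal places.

test statistic = -0.481

SE = σ/√n = 4/√32 = 0.7071
z = (x̄−μ₀)/SE = (61.66−62)/0.7071 = -0.4808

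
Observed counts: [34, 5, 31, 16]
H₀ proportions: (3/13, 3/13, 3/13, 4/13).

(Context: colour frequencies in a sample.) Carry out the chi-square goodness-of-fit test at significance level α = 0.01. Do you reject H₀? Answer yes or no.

n = 86; E_i = n·p_i = [19.85, 19.85, 19.85, 26.46]
χ² = (34−19.85)²/19.85 + (5−19.85)²/19.85 + (31−19.85)²/19.85 + (16−26.46)²/26.46 = 31.6047
df = 3
p-value (upper-tail) = 0.00000
At α=0.01: p < α → reject H₀

reject H₀: yes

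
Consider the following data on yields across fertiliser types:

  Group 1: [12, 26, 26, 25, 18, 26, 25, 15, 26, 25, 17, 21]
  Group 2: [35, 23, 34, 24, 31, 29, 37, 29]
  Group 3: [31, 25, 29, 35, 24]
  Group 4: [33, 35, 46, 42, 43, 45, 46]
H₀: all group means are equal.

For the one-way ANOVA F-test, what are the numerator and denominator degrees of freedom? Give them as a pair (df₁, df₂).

degrees of freedom = [3, 28]

k = 4 groups, N = 32 total
df = (k−1, N−k) = (4−1, 32−4) = (3, 28)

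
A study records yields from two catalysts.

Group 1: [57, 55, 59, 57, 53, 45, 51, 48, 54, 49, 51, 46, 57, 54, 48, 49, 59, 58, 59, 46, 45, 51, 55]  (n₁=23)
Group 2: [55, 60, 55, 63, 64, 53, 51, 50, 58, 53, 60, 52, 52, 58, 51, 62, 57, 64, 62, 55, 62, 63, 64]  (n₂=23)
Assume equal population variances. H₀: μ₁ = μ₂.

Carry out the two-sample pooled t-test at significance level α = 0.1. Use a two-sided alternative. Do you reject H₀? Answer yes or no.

reject H₀: yes

x̄₁=52.435, s₁=4.785, n₁=23
x̄₂=57.565, s₂=4.869, n₂=23
s_p² = [22·4.785² + 22·4.869²]/44 = 23.3024
SE = √(s_p²·(1/23+1/23)) = 1.4235
t = (52.435−57.565)/1.4235 = -3.6042
df = 44
p-value (two-sided) = 0.00079
At α=0.1: p < α → reject H₀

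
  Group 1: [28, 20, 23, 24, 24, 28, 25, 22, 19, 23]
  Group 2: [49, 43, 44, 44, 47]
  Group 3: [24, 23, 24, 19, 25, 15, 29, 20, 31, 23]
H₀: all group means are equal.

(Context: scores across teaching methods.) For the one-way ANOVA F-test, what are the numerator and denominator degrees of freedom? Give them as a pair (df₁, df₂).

degrees of freedom = [2, 22]

k = 3 groups, N = 25 total
df = (k−1, N−k) = (3−1, 25−3) = (2, 22)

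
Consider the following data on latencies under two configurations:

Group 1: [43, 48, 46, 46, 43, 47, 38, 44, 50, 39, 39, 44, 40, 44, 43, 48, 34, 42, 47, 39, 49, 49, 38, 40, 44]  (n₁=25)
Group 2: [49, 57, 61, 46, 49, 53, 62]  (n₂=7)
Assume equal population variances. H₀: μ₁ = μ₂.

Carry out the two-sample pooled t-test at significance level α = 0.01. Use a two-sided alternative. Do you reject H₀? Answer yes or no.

x̄₁=43.360, s₁=4.182, n₁=25
x̄₂=53.857, s₂=6.283, n₂=7
s_p² = [24·4.182² + 6·6.283²]/30 = 21.8872
SE = √(s_p²·(1/25+1/7)) = 2.0006
t = (43.360−53.857)/2.0006 = -5.2471
df = 30
p-value (two-sided) = 0.00001
At α=0.01: p < α → reject H₀

reject H₀: yes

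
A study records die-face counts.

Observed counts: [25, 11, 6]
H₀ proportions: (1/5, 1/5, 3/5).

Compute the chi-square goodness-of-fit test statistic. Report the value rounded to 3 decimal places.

n = 42; E_i = n·p_i = [8.40, 8.40, 25.20]
χ² = (25−8.40)²/8.40 + (11−8.40)²/8.40 + (6−25.20)²/25.20 = 48.2381
df = 2

test statistic = 48.238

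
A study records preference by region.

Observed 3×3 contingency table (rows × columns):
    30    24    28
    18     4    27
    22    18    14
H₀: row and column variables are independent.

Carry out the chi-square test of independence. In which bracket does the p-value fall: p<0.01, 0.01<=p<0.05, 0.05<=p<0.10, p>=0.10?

Row totals [82, 49, 54], col totals [70, 46, 69], n=185
χ² = (30−31.03)²/31.03 + (24−20.39)²/20.39 + (28−30.58)²/30.58 + (18−18.54)²/18.54 + (4−12.18)²/12.18 + (27−18.28)²/18.28 + (22−20.43)²/20.43 + (18−13.43)²/13.43 + (14−20.14)²/20.14 = 14.1191
df = 4
p-value (upper-tail) = 0.00692
→ bracket: p<0.01

p-value bracket: p<0.01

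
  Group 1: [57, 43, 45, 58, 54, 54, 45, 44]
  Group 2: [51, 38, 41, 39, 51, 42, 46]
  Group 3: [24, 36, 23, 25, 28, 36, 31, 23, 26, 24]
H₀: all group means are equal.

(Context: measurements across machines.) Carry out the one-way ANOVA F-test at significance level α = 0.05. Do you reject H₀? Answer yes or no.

Group means [50.00, 44.00, 27.60], grand mean 39.360
SSB = Σnᵢ(x̄ᵢ−x̄)² = 2439.360; SSW = ΣΣ(x−x̄ᵢ)² = 686.400
MSB = 2439.360/2 = 1219.6800; MSW = 686.400/22 = 31.2000
F = MSB/MSW = 39.0923
df = (2, 22)
p-value (upper-tail) = 0.00000
At α=0.05: p < α → reject H₀

reject H₀: yes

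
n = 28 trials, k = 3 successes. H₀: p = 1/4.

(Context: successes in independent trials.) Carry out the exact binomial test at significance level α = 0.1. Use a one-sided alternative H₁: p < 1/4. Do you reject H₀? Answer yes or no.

reject H₀: yes

Exact binomial: n=28, k=3, p₀=1/4=0.2500
P(X≤3) from Σ C(n,i)·p₀^i·(1−p₀)^(n−i)
p-value (one-sided, H₁ less) = 0.05514
At α=0.1: p < α → reject H₀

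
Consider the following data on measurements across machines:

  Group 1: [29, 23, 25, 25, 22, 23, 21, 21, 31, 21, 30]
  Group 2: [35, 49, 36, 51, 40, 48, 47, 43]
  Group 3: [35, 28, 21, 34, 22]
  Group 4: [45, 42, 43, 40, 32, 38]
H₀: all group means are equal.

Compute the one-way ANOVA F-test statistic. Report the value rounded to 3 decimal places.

test statistic = 26.756

Group means [24.64, 43.62, 28.00, 40.00], grand mean 33.333
SSB = Σnᵢ(x̄ᵢ−x̄)² = 2088.246; SSW = ΣΣ(x−x̄ᵢ)² = 676.420
MSB = 2088.246/3 = 696.0821; MSW = 676.420/26 = 26.0162
F = MSB/MSW = 26.7557
df = (3, 26)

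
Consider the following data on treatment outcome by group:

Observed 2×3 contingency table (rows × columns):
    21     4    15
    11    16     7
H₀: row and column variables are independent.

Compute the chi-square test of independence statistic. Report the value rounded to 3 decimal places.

Row totals [40, 34], col totals [32, 20, 22], n=74
χ² = (21−17.30)²/17.30 + (4−10.81)²/10.81 + (15−11.89)²/11.89 + (11−14.70)²/14.70 + (16−9.19)²/9.19 + (7−10.11)²/10.11 = 12.8320
df = 2

test statistic = 12.832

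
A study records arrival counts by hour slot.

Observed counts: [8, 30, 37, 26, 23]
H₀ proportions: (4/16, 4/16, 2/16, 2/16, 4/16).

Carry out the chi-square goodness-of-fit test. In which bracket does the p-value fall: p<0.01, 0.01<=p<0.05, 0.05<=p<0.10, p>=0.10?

n = 124; E_i = n·p_i = [31.00, 31.00, 15.50, 15.50, 31.00]
χ² = (8−31.00)²/31.00 + (30−31.00)²/31.00 + (37−15.50)²/15.50 + (26−15.50)²/15.50 + (23−31.00)²/31.00 = 56.0968
df = 4
p-value (upper-tail) = 0.00000
→ bracket: p<0.01

p-value bracket: p<0.01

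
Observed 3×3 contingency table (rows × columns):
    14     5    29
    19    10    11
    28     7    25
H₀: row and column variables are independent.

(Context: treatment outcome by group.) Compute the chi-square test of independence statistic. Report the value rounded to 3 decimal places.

Row totals [48, 40, 60], col totals [61, 22, 65], n=148
χ² = (14−19.78)²/19.78 + (5−7.14)²/7.14 + (29−21.08)²/21.08 + (19−16.49)²/16.49 + (10−5.95)²/5.95 + (11−17.57)²/17.57 + (28−24.73)²/24.73 + (7−8.92)²/8.92 + (25−26.35)²/26.35 = 11.8217
df = 4

test statistic = 11.822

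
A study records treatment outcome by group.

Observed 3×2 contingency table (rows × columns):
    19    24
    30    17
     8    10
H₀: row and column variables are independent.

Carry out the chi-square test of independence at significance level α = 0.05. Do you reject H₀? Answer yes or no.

reject H₀: no

Row totals [43, 47, 18], col totals [57, 51], n=108
χ² = (19−22.69)²/22.69 + (24−20.31)²/20.31 + (30−24.81)²/24.81 + (17−22.19)²/22.19 + (8−9.50)²/9.50 + (10−8.50)²/8.50 = 4.0786
df = 2
p-value (upper-tail) = 0.13012
At α=0.05: p ≥ α → fail to reject H₀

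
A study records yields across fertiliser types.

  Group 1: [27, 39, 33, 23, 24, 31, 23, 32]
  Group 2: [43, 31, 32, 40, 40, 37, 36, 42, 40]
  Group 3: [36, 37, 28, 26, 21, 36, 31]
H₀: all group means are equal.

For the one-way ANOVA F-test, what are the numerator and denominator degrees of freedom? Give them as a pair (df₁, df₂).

k = 3 groups, N = 24 total
df = (k−1, N−k) = (3−1, 24−3) = (2, 21)

degrees of freedom = [2, 21]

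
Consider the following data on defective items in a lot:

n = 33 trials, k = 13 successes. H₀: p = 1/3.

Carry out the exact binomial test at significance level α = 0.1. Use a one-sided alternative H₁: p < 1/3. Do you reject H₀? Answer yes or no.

reject H₀: no

Exact binomial: n=33, k=13, p₀=1/3=0.3333
P(X≤13) from Σ C(n,i)·p₀^i·(1−p₀)^(n−i)
p-value (one-sided, H₁ less) = 0.82288
At α=0.1: p ≥ α → fail to reject H₀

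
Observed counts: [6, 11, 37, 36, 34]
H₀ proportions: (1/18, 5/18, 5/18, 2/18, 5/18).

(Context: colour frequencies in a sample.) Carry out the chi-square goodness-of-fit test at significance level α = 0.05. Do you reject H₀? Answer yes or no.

reject H₀: yes

n = 124; E_i = n·p_i = [6.89, 34.44, 34.44, 13.78, 34.44]
χ² = (6−6.89)²/6.89 + (11−34.44)²/34.44 + (37−34.44)²/34.44 + (36−13.78)²/13.78 + (34−34.44)²/34.44 = 52.1097
df = 4
p-value (upper-tail) = 0.00000
At α=0.05: p < α → reject H₀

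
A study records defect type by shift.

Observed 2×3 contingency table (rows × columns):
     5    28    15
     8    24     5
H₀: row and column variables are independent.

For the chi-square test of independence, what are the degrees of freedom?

degrees of freedom = 2

df = (r−1)(c−1) = (2−1)·(3−1) = 2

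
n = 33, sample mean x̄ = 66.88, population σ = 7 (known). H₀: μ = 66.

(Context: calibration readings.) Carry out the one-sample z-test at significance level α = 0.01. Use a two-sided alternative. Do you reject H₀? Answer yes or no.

reject H₀: no

SE = σ/√n = 7/√33 = 1.2185
z = (x̄−μ₀)/SE = (66.88−66)/1.2185 = 0.7222
p-value (two-sided) = 0.47019
At α=0.01: p ≥ α → fail to reject H₀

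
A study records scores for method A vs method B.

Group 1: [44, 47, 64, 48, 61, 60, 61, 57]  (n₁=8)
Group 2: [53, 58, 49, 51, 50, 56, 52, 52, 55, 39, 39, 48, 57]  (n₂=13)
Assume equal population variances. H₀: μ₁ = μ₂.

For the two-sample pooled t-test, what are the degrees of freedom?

degrees of freedom = 19

df = n₁ + n₂ − 2 = 8 + 13 − 2 = 19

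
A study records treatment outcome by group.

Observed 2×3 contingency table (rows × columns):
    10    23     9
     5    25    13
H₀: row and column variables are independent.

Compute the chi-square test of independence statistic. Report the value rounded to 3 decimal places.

Row totals [42, 43], col totals [15, 48, 22], n=85
χ² = (10−7.41)²/7.41 + (23−23.72)²/23.72 + (9−10.87)²/10.87 + (5−7.59)²/7.59 + (25−24.28)²/24.28 + (13−11.13)²/11.13 = 2.4658
df = 2

test statistic = 2.466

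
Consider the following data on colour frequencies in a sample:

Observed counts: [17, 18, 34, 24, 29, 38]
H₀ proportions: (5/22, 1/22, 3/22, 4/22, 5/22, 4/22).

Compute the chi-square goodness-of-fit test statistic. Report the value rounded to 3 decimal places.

n = 160; E_i = n·p_i = [36.36, 7.27, 21.82, 29.09, 36.36, 29.09]
χ² = (17−36.36)²/36.36 + (18−7.27)²/7.27 + (34−21.82)²/21.82 + (24−29.09)²/29.09 + (29−36.36)²/36.36 + (38−29.09)²/29.09 = 38.0458
df = 5

test statistic = 38.046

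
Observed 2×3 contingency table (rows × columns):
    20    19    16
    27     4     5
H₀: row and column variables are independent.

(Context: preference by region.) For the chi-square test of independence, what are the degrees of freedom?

df = (r−1)(c−1) = (2−1)·(3−1) = 2

degrees of freedom = 2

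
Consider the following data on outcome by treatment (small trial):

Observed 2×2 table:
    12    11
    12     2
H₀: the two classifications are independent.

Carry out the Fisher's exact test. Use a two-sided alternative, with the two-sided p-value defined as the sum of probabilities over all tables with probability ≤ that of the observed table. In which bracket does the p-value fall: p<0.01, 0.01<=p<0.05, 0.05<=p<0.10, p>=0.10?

p-value bracket: 0.05<=p<0.10

Margins: r₁=23, r₂=14, c₁=24, c₂=13, n=37
p_obs = C(23,12)·C(14,12)/C(37,24); sum pmf over tables with pmf ≤ p_obs
p-value (two-sided) = 0.07404
→ bracket: 0.05<=p<0.10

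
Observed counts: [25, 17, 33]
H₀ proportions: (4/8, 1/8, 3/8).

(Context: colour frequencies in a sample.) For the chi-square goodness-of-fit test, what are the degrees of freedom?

df = k − 1 = 3 − 1 = 2

degrees of freedom = 2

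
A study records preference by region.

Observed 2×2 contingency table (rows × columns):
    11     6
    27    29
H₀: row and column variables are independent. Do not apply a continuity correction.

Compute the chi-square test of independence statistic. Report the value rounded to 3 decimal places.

test statistic = 1.421

Row totals [17, 56], col totals [38, 35], n=73
χ² = (11−8.85)²/8.85 + (6−8.15)²/8.15 + (27−29.15)²/29.15 + (29−26.85)²/26.85 = 1.4211
df = 1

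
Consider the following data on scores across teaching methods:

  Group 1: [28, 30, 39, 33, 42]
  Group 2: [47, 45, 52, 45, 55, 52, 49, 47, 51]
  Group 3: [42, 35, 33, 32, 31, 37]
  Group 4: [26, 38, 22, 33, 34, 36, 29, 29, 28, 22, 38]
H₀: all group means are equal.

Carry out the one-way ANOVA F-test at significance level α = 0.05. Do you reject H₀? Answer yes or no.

reject H₀: yes

Group means [34.40, 49.22, 35.00, 30.45], grand mean 37.419
SSB = Σnᵢ(x̄ᵢ−x̄)² = 1868.066; SSW = ΣΣ(x−x̄ᵢ)² = 657.483
MSB = 1868.066/3 = 622.6885; MSW = 657.483/27 = 24.3512
F = MSB/MSW = 25.5711
df = (3, 27)
p-value (upper-tail) = 0.00000
At α=0.05: p < α → reject H₀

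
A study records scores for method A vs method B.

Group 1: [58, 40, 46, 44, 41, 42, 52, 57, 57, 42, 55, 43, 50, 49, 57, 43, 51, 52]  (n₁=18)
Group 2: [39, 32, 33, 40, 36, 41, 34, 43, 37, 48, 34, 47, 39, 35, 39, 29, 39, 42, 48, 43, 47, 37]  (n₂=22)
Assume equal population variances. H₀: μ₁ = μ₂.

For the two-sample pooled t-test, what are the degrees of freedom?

degrees of freedom = 38

df = n₁ + n₂ − 2 = 18 + 22 − 2 = 38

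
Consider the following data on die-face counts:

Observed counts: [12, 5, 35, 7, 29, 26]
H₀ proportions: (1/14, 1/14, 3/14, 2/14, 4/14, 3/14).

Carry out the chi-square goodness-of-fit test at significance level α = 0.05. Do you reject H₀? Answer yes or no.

n = 114; E_i = n·p_i = [8.14, 8.14, 24.43, 16.29, 32.57, 24.43]
χ² = (12−8.14)²/8.14 + (5−8.14)²/8.14 + (35−24.43)²/24.43 + (7−16.29)²/16.29 + (29−32.57)²/32.57 + (26−24.43)²/24.43 = 13.4020
df = 5
p-value (upper-tail) = 0.01989
At α=0.05: p < α → reject H₀

reject H₀: yes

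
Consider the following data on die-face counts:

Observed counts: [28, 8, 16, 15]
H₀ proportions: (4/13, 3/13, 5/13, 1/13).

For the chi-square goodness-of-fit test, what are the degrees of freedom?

df = k − 1 = 4 − 1 = 3

degrees of freedom = 3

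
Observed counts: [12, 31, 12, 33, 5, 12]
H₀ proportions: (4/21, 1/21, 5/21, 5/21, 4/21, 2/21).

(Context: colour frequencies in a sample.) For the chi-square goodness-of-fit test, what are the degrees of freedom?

degrees of freedom = 5

df = k − 1 = 6 − 1 = 5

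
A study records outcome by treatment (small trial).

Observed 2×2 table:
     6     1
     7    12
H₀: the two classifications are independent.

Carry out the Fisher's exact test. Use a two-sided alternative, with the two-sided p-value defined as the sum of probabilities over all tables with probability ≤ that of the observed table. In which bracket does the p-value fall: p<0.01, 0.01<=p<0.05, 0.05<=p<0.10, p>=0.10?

Margins: r₁=7, r₂=19, c₁=13, c₂=13, n=26
p_obs = C(7,6)·C(19,7)/C(26,13); sum pmf over tables with pmf ≤ p_obs
p-value (two-sided) = 0.07304
→ bracket: 0.05<=p<0.10

p-value bracket: 0.05<=p<0.10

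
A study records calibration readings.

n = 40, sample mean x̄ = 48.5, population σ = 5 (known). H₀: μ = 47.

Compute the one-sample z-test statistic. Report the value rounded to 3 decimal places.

test statistic = 1.897

SE = σ/√n = 5/√40 = 0.7906
z = (x̄−μ₀)/SE = (48.5−47)/0.7906 = 1.8974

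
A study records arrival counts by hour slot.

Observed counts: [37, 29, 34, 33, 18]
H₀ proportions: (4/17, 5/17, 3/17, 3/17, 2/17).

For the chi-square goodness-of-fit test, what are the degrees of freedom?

degrees of freedom = 4

df = k − 1 = 5 − 1 = 4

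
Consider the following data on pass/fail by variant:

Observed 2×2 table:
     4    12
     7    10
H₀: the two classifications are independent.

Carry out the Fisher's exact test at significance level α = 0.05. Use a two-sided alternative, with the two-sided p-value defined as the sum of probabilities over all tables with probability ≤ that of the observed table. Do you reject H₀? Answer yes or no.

Margins: r₁=16, r₂=17, c₁=11, c₂=22, n=33
p_obs = C(16,4)·C(17,7)/C(33,11); sum pmf over tables with pmf ≤ p_obs
p-value (two-sided) = 0.46464
At α=0.05: p ≥ α → fail to reject H₀

reject H₀: no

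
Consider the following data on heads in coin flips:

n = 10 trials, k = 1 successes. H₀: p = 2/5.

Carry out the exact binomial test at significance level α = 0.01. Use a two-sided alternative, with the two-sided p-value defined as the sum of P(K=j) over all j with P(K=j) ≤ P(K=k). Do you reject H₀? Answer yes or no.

reject H₀: no

Exact binomial: n=10, k=1, p₀=2/5=0.4000
P(X=j) = C(n,j)·p₀^j·(1−p₀)^(n−j); p = Σ P(X=j) over j with P(X=j) ≤ P(X=1)
p-value (two-sided) = 0.05865
At α=0.01: p ≥ α → fail to reject H₀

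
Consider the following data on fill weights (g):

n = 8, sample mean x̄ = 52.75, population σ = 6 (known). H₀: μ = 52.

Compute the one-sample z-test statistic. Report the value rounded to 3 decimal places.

SE = σ/√n = 6/√8 = 2.1213
z = (x̄−μ₀)/SE = (52.75−52)/2.1213 = 0.3536

test statistic = 0.354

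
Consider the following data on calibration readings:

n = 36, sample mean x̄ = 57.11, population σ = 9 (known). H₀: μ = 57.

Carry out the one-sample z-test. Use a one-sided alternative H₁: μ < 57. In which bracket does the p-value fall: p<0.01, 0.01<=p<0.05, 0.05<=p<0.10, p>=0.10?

SE = σ/√n = 9/√36 = 1.5000
z = (x̄−μ₀)/SE = (57.11−57)/1.5000 = 0.0733
p-value (one-sided, H₁ less) = 0.52923
→ bracket: p>=0.10

p-value bracket: p>=0.10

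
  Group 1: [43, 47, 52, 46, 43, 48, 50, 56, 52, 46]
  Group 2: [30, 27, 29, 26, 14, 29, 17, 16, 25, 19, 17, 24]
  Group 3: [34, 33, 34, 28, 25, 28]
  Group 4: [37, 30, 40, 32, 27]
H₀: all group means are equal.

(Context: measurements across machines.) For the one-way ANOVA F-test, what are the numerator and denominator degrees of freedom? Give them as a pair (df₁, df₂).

degrees of freedom = [3, 29]

k = 4 groups, N = 33 total
df = (k−1, N−k) = (4−1, 33−4) = (3, 29)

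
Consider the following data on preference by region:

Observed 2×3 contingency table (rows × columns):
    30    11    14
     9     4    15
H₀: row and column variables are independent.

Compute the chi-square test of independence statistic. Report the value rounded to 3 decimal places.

test statistic = 6.515

Row totals [55, 28], col totals [39, 15, 29], n=83
χ² = (30−25.84)²/25.84 + (11−9.94)²/9.94 + (14−19.22)²/19.22 + (9−13.16)²/13.16 + (4−5.06)²/5.06 + (15−9.78)²/9.78 = 6.5151
df = 2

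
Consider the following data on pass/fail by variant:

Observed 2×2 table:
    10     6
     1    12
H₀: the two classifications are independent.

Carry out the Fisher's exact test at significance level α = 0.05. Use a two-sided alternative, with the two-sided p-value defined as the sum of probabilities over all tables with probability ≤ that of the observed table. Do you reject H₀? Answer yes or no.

reject H₀: yes

Margins: r₁=16, r₂=13, c₁=11, c₂=18, n=29
p_obs = C(16,10)·C(13,1)/C(29,11); sum pmf over tables with pmf ≤ p_obs
p-value (two-sided) = 0.00575
At α=0.05: p < α → reject H₀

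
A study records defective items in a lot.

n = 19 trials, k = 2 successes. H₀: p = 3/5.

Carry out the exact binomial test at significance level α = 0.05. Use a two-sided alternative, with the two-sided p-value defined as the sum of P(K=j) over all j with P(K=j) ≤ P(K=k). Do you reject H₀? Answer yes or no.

Exact binomial: n=19, k=2, p₀=3/5=0.6000
P(X=j) = C(n,j)·p₀^j·(1−p₀)^(n−j); p = Σ P(X=j) over j with P(X=j) ≤ P(X=2)
p-value (two-sided) = 0.00001
At α=0.05: p < α → reject H₀

reject H₀: yes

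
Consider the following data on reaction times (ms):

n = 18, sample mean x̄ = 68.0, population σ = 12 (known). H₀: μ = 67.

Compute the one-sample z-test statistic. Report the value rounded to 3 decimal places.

SE = σ/√n = 12/√18 = 2.8284
z = (x̄−μ₀)/SE = (68.0−67)/2.8284 = 0.3536

test statistic = 0.354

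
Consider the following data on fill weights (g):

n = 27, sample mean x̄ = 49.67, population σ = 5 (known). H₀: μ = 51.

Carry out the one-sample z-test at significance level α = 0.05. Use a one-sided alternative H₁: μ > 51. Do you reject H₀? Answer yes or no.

reject H₀: no

SE = σ/√n = 5/√27 = 0.9623
z = (x̄−μ₀)/SE = (49.67−51)/0.9623 = -1.3822
p-value (one-sided, H₁ greater) = 0.91654
At α=0.05: p ≥ α → fail to reject H₀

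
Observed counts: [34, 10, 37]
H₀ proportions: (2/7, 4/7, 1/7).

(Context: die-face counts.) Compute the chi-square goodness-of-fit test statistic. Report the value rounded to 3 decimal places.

test statistic = 89.420

n = 81; E_i = n·p_i = [23.14, 46.29, 11.57]
χ² = (34−23.14)²/23.14 + (10−46.29)²/46.29 + (37−11.57)²/11.57 = 89.4198
df = 2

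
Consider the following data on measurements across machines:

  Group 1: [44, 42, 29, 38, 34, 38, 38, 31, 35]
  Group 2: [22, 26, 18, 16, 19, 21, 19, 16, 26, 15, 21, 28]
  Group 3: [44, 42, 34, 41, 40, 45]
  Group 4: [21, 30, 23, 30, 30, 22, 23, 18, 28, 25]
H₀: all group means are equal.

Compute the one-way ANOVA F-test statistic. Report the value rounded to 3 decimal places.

test statistic = 41.617

Group means [36.56, 20.58, 41.00, 25.00], grand mean 28.973
SSB = Σnᵢ(x̄ᵢ−x̄)² = 2387.834; SSW = ΣΣ(x−x̄ᵢ)² = 631.139
MSB = 2387.834/3 = 795.9447; MSW = 631.139/33 = 19.1254
F = MSB/MSW = 41.6171
df = (3, 33)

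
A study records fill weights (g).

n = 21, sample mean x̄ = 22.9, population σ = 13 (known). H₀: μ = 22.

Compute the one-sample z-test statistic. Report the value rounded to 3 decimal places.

test statistic = 0.317

SE = σ/√n = 13/√21 = 2.8368
z = (x̄−μ₀)/SE = (22.9−22)/2.8368 = 0.3173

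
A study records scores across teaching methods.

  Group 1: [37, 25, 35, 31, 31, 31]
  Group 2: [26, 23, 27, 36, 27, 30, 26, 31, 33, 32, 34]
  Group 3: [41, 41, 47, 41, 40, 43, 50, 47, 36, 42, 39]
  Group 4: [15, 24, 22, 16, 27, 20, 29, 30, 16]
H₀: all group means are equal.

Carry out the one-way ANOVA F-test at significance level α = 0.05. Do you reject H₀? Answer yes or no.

reject H₀: yes

Group means [31.67, 29.55, 42.45, 22.11], grand mean 31.919
SSB = Σnᵢ(x̄ᵢ−x̄)² = 2149.080; SSW = ΣΣ(x−x̄ᵢ)² = 679.677
MSB = 2149.080/3 = 716.3600; MSW = 679.677/33 = 20.5963
F = MSB/MSW = 34.7811
df = (3, 33)
p-value (upper-tail) = 0.00000
At α=0.05: p < α → reject H₀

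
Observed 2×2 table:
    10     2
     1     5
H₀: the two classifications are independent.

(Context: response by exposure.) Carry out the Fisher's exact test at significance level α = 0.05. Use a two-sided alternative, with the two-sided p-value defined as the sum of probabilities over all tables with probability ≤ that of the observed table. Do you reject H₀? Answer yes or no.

reject H₀: yes

Margins: r₁=12, r₂=6, c₁=11, c₂=7, n=18
p_obs = C(12,10)·C(6,1)/C(18,11); sum pmf over tables with pmf ≤ p_obs
p-value (two-sided) = 0.01282
At α=0.05: p < α → reject H₀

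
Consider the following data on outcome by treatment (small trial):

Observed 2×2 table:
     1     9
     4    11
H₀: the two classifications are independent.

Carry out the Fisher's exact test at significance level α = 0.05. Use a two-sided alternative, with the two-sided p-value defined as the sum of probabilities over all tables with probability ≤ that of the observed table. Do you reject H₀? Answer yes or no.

Margins: r₁=10, r₂=15, c₁=5, c₂=20, n=25
p_obs = C(10,1)·C(15,4)/C(25,5); sum pmf over tables with pmf ≤ p_obs
p-value (two-sided) = 0.61462
At α=0.05: p ≥ α → fail to reject H₀

reject H₀: no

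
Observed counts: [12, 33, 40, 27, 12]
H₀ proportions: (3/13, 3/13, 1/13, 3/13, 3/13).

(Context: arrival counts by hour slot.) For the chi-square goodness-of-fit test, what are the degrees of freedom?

df = k − 1 = 5 − 1 = 4

degrees of freedom = 4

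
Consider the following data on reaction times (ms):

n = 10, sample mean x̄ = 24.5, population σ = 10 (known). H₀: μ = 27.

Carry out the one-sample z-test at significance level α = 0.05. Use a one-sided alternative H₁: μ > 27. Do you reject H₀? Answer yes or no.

reject H₀: no

SE = σ/√n = 10/√10 = 3.1623
z = (x̄−μ₀)/SE = (24.5−27)/3.1623 = -0.7906
p-value (one-sided, H₁ greater) = 0.78540
At α=0.05: p ≥ α → fail to reject H₀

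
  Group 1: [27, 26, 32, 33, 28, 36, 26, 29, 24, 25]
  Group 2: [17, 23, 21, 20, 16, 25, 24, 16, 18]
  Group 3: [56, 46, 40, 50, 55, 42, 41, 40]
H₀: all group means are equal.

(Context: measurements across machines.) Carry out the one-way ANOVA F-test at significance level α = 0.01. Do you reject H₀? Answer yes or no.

reject H₀: yes

Group means [28.60, 20.00, 46.25], grand mean 30.963
SSB = Σnᵢ(x̄ᵢ−x̄)² = 3007.063; SSW = ΣΣ(x−x̄ᵢ)² = 541.900
MSB = 3007.063/2 = 1503.5315; MSW = 541.900/24 = 22.5792
F = MSB/MSW = 66.5893
df = (2, 24)
p-value (upper-tail) = 0.00000
At α=0.01: p < α → reject H₀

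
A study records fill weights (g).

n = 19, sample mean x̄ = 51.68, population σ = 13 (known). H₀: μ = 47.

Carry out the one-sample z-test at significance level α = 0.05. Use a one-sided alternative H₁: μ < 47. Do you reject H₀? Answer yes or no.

SE = σ/√n = 13/√19 = 2.9824
z = (x̄−μ₀)/SE = (51.68−47)/2.9824 = 1.5692
p-value (one-sided, H₁ less) = 0.94170
At α=0.05: p ≥ α → fail to reject H₀

reject H₀: no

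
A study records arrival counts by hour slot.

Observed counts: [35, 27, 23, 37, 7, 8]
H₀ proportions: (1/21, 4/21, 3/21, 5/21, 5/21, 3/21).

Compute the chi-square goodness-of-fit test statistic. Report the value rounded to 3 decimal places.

test statistic = 152.481

n = 137; E_i = n·p_i = [6.52, 26.10, 19.57, 32.62, 32.62, 19.57]
χ² = (35−6.52)²/6.52 + (27−26.10)²/26.10 + (23−19.57)²/19.57 + (37−32.62)²/32.62 + (7−32.62)²/32.62 + (8−19.57)²/19.57 = 152.4807
df = 5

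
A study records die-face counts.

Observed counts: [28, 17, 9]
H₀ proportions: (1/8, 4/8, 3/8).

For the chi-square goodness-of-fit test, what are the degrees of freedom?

df = k − 1 = 3 − 1 = 2

degrees of freedom = 2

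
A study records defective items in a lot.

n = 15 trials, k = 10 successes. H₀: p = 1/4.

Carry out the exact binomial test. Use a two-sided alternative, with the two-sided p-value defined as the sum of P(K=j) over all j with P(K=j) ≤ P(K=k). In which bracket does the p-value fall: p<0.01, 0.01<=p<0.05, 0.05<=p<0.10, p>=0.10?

p-value bracket: p<0.01

Exact binomial: n=15, k=10, p₀=1/4=0.2500
P(X=j) = C(n,j)·p₀^j·(1−p₀)^(n−j); p = Σ P(X=j) over j with P(X=j) ≤ P(X=10)
p-value (two-sided) = 0.00079
→ bracket: p<0.01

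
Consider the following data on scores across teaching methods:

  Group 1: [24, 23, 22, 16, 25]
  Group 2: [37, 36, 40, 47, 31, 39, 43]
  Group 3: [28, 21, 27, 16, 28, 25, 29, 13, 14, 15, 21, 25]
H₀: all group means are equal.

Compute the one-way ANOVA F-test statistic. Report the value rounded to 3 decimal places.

test statistic = 25.272

Group means [22.00, 39.00, 21.83], grand mean 26.875
SSB = Σnᵢ(x̄ᵢ−x̄)² = 1452.958; SSW = ΣΣ(x−x̄ᵢ)² = 603.667
MSB = 1452.958/2 = 726.4792; MSW = 603.667/21 = 28.7460
F = MSB/MSW = 25.2723
df = (2, 21)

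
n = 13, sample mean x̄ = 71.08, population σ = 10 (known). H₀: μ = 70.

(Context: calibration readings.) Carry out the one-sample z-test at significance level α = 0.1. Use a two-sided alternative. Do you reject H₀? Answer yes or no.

SE = σ/√n = 10/√13 = 2.7735
z = (x̄−μ₀)/SE = (71.08−70)/2.7735 = 0.3894
p-value (two-sided) = 0.69698
At α=0.1: p ≥ α → fail to reject H₀

reject H₀: no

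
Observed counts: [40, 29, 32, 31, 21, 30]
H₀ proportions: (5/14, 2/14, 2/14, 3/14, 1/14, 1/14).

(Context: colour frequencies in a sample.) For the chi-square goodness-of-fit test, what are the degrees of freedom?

degrees of freedom = 5

df = k − 1 = 6 − 1 = 5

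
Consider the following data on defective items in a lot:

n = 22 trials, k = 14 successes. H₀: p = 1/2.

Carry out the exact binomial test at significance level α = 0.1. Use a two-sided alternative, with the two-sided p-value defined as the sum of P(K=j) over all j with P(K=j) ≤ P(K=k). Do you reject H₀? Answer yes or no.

Exact binomial: n=22, k=14, p₀=1/2=0.5000
P(X=j) = C(n,j)·p₀^j·(1−p₀)^(n−j); p = Σ P(X=j) over j with P(X=j) ≤ P(X=14)
p-value (two-sided) = 0.28628
At α=0.1: p ≥ α → fail to reject H₀

reject H₀: no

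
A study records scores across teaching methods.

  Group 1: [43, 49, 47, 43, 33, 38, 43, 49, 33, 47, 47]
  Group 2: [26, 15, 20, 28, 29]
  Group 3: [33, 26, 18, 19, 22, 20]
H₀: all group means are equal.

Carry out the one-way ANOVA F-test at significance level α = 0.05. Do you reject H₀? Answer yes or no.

reject H₀: yes

Group means [42.91, 23.60, 23.00], grand mean 33.091
SSB = Σnᵢ(x̄ᵢ−x̄)² = 2121.709; SSW = ΣΣ(x−x̄ᵢ)² = 646.109
MSB = 2121.709/2 = 1060.8545; MSW = 646.109/19 = 34.0057
F = MSB/MSW = 31.1963
df = (2, 19)
p-value (upper-tail) = 0.00000
At α=0.05: p < α → reject H₀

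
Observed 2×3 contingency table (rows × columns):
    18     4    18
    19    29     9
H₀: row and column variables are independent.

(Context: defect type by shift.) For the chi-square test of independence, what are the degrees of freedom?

degrees of freedom = 2

df = (r−1)(c−1) = (2−1)·(3−1) = 2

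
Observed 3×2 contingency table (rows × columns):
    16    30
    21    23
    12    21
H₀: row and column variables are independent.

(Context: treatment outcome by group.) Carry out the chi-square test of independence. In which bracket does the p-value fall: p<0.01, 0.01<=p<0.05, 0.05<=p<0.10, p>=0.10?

p-value bracket: p>=0.10

Row totals [46, 44, 33], col totals [49, 74], n=123
χ² = (16−18.33)²/18.33 + (30−27.67)²/27.67 + (21−17.53)²/17.53 + (23−26.47)²/26.47 + (12−13.15)²/13.15 + (21−19.85)²/19.85 = 1.7994
df = 2
p-value (upper-tail) = 0.40670
→ bracket: p>=0.10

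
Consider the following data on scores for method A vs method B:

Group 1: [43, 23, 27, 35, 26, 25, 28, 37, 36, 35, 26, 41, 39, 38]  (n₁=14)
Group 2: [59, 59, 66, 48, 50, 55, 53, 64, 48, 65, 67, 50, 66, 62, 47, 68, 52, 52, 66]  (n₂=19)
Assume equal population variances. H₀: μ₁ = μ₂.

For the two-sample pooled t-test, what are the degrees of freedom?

degrees of freedom = 31

df = n₁ + n₂ − 2 = 14 + 19 − 2 = 31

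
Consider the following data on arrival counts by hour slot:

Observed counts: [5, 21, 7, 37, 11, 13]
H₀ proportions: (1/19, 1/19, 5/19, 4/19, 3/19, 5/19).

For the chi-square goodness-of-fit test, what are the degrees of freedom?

df = k − 1 = 6 − 1 = 5

degrees of freedom = 5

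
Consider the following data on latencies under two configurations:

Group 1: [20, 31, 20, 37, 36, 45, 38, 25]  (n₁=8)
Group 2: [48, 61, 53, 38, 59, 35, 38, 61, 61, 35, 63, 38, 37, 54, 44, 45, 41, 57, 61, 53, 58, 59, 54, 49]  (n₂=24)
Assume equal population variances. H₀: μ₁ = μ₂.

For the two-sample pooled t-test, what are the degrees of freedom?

df = n₁ + n₂ − 2 = 8 + 24 − 2 = 30

degrees of freedom = 30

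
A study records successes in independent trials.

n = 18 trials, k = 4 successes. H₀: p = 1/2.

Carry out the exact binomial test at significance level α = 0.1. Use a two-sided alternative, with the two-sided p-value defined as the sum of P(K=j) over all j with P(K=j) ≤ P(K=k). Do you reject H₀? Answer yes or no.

Exact binomial: n=18, k=4, p₀=1/2=0.5000
P(X=j) = C(n,j)·p₀^j·(1−p₀)^(n−j); p = Σ P(X=j) over j with P(X=j) ≤ P(X=4)
p-value (two-sided) = 0.03088
At α=0.1: p < α → reject H₀

reject H₀: yes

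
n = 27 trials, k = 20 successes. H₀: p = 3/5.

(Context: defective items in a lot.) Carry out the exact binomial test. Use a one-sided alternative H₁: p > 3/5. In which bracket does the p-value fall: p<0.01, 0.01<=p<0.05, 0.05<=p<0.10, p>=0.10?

Exact binomial: n=27, k=20, p₀=3/5=0.6000
P(X≥20) from Σ C(n,i)·p₀^i·(1−p₀)^(n−i)
p-value (one-sided, H₁ greater) = 0.09529
→ bracket: 0.05<=p<0.10

p-value bracket: 0.05<=p<0.10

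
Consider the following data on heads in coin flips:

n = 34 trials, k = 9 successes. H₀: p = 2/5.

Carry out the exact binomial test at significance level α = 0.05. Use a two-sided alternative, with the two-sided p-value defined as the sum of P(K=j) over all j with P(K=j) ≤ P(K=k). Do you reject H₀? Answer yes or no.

Exact binomial: n=34, k=9, p₀=2/5=0.4000
P(X=j) = C(n,j)·p₀^j·(1−p₀)^(n−j); p = Σ P(X=j) over j with P(X=j) ≤ P(X=9)
p-value (two-sided) = 0.11760
At α=0.05: p ≥ α → fail to reject H₀

reject H₀: no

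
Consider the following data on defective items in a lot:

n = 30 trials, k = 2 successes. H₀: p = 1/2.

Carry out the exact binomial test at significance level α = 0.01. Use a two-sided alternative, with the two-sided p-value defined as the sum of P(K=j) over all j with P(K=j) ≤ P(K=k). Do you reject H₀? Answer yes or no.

reject H₀: yes

Exact binomial: n=30, k=2, p₀=1/2=0.5000
P(X=j) = C(n,j)·p₀^j·(1−p₀)^(n−j); p = Σ P(X=j) over j with P(X=j) ≤ P(X=2)
p-value (two-sided) = 0.00000
At α=0.01: p < α → reject H₀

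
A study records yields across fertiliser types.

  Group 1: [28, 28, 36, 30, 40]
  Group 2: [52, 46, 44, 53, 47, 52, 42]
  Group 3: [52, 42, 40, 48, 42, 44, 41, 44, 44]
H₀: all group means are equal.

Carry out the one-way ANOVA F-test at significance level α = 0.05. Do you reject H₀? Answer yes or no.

reject H₀: yes

Group means [32.40, 48.00, 44.11], grand mean 42.619
SSB = Σnᵢ(x̄ᵢ−x̄)² = 744.863; SSW = ΣΣ(x−x̄ᵢ)² = 342.089
MSB = 744.863/2 = 372.4317; MSW = 342.089/18 = 19.0049
F = MSB/MSW = 19.5966
df = (2, 18)
p-value (upper-tail) = 0.00003
At α=0.05: p < α → reject H₀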